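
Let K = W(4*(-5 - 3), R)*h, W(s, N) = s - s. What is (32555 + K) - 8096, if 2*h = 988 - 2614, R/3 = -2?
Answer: 24459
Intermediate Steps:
R = -6 (R = 3*(-2) = -6)
W(s, N) = 0
h = -813 (h = (988 - 2614)/2 = (1/2)*(-1626) = -813)
K = 0 (K = 0*(-813) = 0)
(32555 + K) - 8096 = (32555 + 0) - 8096 = 32555 - 8096 = 24459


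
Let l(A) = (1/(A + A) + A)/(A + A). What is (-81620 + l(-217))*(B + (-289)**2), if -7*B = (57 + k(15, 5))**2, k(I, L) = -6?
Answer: -4474048650449443/659246 ≈ -6.7866e+9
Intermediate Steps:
B = -2601/7 (B = -(57 - 6)**2/7 = -1/7*51**2 = -1/7*2601 = -2601/7 ≈ -371.57)
l(A) = (A + 1/(2*A))/(2*A) (l(A) = (1/(2*A) + A)/((2*A)) = (1/(2*A) + A)*(1/(2*A)) = (A + 1/(2*A))*(1/(2*A)) = (A + 1/(2*A))/(2*A))
(-81620 + l(-217))*(B + (-289)**2) = (-81620 + (1/2 + (1/4)/(-217)**2))*(-2601/7 + (-289)**2) = (-81620 + (1/2 + (1/4)*(1/47089)))*(-2601/7 + 83521) = (-81620 + (1/2 + 1/188356))*(582046/7) = (-81620 + 94179/188356)*(582046/7) = -15373522541/188356*582046/7 = -4474048650449443/659246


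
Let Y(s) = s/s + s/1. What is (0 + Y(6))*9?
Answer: 63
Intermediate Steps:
Y(s) = 1 + s (Y(s) = 1 + s*1 = 1 + s)
(0 + Y(6))*9 = (0 + (1 + 6))*9 = (0 + 7)*9 = 7*9 = 63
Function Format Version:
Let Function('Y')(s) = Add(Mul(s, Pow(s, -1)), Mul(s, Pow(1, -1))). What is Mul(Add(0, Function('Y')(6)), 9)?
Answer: 63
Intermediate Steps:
Function('Y')(s) = Add(1, s) (Function('Y')(s) = Add(1, Mul(s, 1)) = Add(1, s))
Mul(Add(0, Function('Y')(6)), 9) = Mul(Add(0, Add(1, 6)), 9) = Mul(Add(0, 7), 9) = Mul(7, 9) = 63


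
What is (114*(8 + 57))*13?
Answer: 96330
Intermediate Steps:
(114*(8 + 57))*13 = (114*65)*13 = 7410*13 = 96330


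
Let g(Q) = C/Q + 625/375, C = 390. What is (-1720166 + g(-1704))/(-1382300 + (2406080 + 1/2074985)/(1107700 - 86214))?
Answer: 1553198547679912117985/1248126336930643908774 ≈ 1.2444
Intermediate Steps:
g(Q) = 5/3 + 390/Q (g(Q) = 390/Q + 625/375 = 390/Q + 625*(1/375) = 390/Q + 5/3 = 5/3 + 390/Q)
(-1720166 + g(-1704))/(-1382300 + (2406080 + 1/2074985)/(1107700 - 86214)) = (-1720166 + (5/3 + 390/(-1704)))/(-1382300 + (2406080 + 1/2074985)/(1107700 - 86214)) = (-1720166 + (5/3 + 390*(-1/1704)))/(-1382300 + (2406080 + 1/2074985)/1021486) = (-1720166 + (5/3 - 65/284))/(-1382300 + (4992579908801/2074985)*(1/1021486)) = (-1720166 + 1225/852)/(-1382300 + 4992579908801/2119568127710) = -1465580207/(852*(-2929874030353624199/2119568127710)) = -1465580207/852*(-2119568127710/2929874030353624199) = 1553198547679912117985/1248126336930643908774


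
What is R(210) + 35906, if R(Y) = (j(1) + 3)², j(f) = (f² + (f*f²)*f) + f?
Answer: 35942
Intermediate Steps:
j(f) = f + f² + f⁴ (j(f) = (f² + f³*f) + f = (f² + f⁴) + f = f + f² + f⁴)
R(Y) = 36 (R(Y) = (1*(1 + 1 + 1³) + 3)² = (1*(1 + 1 + 1) + 3)² = (1*3 + 3)² = (3 + 3)² = 6² = 36)
R(210) + 35906 = 36 + 35906 = 35942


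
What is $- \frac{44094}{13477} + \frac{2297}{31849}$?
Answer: $- \frac{1373393137}{429228973} \approx -3.1997$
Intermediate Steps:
$- \frac{44094}{13477} + \frac{2297}{31849} = - \frac{1373393137}{429228973}$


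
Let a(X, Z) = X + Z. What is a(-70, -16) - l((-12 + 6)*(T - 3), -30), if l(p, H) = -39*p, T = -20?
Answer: 5296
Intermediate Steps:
a(-70, -16) - l((-12 + 6)*(T - 3), -30) = (-70 - 16) - (-39)*(-12 + 6)*(-20 - 3) = -86 - (-39)*(-6*(-23)) = -86 - (-39)*138 = -86 - 1*(-5382) = -86 + 5382 = 5296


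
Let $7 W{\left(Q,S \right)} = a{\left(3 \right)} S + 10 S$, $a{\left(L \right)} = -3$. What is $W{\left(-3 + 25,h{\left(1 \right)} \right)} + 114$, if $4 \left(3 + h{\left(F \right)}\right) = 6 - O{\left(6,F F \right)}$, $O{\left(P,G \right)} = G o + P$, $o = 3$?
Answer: $\frac{441}{4} \approx 110.25$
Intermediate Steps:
$O{\left(P,G \right)} = P + 3 G$ ($O{\left(P,G \right)} = G 3 + P = 3 G + P = P + 3 G$)
$h{\left(F \right)} = -3 - \frac{3 F^{2}}{4}$ ($h{\left(F \right)} = -3 + \frac{6 - \left(6 + 3 F F\right)}{4} = -3 + \frac{6 - \left(6 + 3 F^{2}\right)}{4} = -3 + \frac{\left(-3\right) F^{2}}{4} = -3 - \frac{3 F^{2}}{4}$)
$W{\left(Q,S \right)} = S$ ($W{\left(Q,S \right)} = \frac{- 3 S + 10 S}{7} = \frac{7 S}{7} = S$)
$W{\left(-3 + 25,h{\left(1 \right)} \right)} + 114 = \left(-3 - \frac{3 \cdot 1^{2}}{4}\right) + 114 = \left(-3 - \frac{3}{4}\right) + 114 = - \frac{15}{4} + 114 = \frac{441}{4}$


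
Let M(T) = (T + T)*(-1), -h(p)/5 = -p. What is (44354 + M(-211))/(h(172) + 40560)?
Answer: 11194/10355 ≈ 1.0810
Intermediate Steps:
h(p) = 5*p (h(p) = -(-5)*p = 5*p)
M(T) = -2*T (M(T) = (2*T)*(-1) = -2*T)
(44354 + M(-211))/(h(172) + 40560) = (44354 - 2*(-211))/(5*172 + 40560) = (44354 + 422)/(860 + 40560) = 44776/41420 = 44776*(1/41420) = 11194/10355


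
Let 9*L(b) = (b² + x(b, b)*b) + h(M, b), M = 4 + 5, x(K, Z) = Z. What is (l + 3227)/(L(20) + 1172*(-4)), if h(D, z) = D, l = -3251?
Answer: 216/41383 ≈ 0.0052195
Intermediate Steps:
M = 9
L(b) = 1 + 2*b²/9 (L(b) = ((b² + b*b) + 9)/9 = ((b² + b²) + 9)/9 = (2*b² + 9)/9 = (9 + 2*b²)/9 = 1 + 2*b²/9)
(l + 3227)/(L(20) + 1172*(-4)) = (-3251 + 3227)/((1 + (2/9)*20²) + 1172*(-4)) = -24/((1 + (2/9)*400) - 4688) = -24/((1 + 800/9) - 4688) = -24/(809/9 - 4688) = -24/(-41383/9) = -24*(-9/41383) = 216/41383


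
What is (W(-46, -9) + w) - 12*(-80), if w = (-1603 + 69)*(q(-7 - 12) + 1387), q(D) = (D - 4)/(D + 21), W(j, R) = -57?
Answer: -2109114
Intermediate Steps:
q(D) = (-4 + D)/(21 + D)
w = -2110017 (w = (-1603 + 69)*((-4 + (-7 - 12))/(21 + (-7 - 12)) + 1387) = -1534*((-4 - 19)/(21 - 19) + 1387) = -1534*(-23/2 + 1387) = -1534*2751/2 = -2110017)
(W(-46, -9) + w) - 12*(-80) = (-57 - 2110017) - 12*(-80) = -2110074 + 960 = -2109114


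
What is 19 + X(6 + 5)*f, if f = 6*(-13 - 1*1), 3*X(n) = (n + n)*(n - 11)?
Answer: 19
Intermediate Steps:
X(n) = 2*n*(-11 + n)/3 (X(n) = ((n + n)*(n - 11))/3 = ((2*n)*(-11 + n))/3 = (2*n*(-11 + n))/3 = 2*n*(-11 + n)/3)
f = -84 (f = 6*(-13 - 1) = 6*(-14) = -84)
19 + X(6 + 5)*f = 19 + (2*(6 + 5)*(-11 + (6 + 5))/3)*(-84) = 19 + ((2/3)*11*(-11 + 11))*(-84) = 19 + ((2/3)*11*0)*(-84) = 19 + 0*(-84) = 19 + 0 = 19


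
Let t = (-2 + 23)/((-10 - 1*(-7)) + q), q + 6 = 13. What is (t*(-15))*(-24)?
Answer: 1890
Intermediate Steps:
q = 7 (q = -6 + 13 = 7)
t = 21/4 (t = (-2 + 23)/((-10 - 1*(-7)) + 7) = 21/((-10 + 7) + 7) = 21/(-3 + 7) = 21/4 ≈ 5.2500)
(t*(-15))*(-24) = ((21/4)*(-15))*(-24) = -315/4*(-24) = 1890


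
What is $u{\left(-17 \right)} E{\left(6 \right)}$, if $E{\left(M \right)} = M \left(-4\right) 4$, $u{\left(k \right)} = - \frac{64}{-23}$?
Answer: $- \frac{6144}{23} \approx -267.13$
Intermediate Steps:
$u{\left(k \right)} = \frac{64}{23}$ ($u{\left(k \right)} = \left(-64\right) \left(- \frac{1}{23}\right) = \frac{64}{23}$)
$E{\left(M \right)} = - 16 M$ ($E{\left(M \right)} = - 4 M 4 = - 16 M$)
$u{\left(-17 \right)} E{\left(6 \right)} = \frac{64 \left(\left(-16\right) 6\right)}{23} = \frac{64}{23} \left(-96\right) = - \frac{6144}{23}$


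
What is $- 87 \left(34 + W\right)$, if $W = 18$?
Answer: $-4524$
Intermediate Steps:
$- 87 \left(34 + W\right) = - 87 \left(34 + 18\right) = \left(-87\right) 52 = -4524$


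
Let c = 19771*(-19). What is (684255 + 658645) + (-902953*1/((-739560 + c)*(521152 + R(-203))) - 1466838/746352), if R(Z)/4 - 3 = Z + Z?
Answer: 8065466624453029055983/6006015658892760 ≈ 1.3429e+6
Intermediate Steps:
R(Z) = 12 + 8*Z (R(Z) = 12 + 4*(Z + Z) = 12 + 4*(2*Z) = 12 + 8*Z)
c = -375649
(684255 + 658645) + (-902953*1/((-739560 + c)*(521152 + R(-203))) - 1466838/746352) = (684255 + 658645) + (-902953*1/((-739560 - 375649)*(521152 + (12 + 8*(-203)))) - 1466838/746352) = 1342900 + (-902953*(-1/(1115209*(521152 + (12 - 1624)))) - 1466838*1/746352) = 1342900 + (-902953*(-1/(1115209*(521152 - 1612))) - 81491/41464) = 1342900 + (-902953/((-1115209*519540)) - 81491/41464) = 1342900 + (-902953/(-579395683860) - 81491/41464) = 1342900 + (-902953*(-1/579395683860) - 81491/41464) = 1342900 + (902953/579395683860 - 81491/41464) = 1342900 - 11803874058348017/6006015658892760 = 8065466624453029055983/6006015658892760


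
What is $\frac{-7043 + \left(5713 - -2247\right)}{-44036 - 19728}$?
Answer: $- \frac{917}{63764} \approx -0.014381$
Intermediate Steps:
$\frac{-7043 + \left(5713 - -2247\right)}{-44036 - 19728} = \frac{-7043 + \left(5713 + 2247\right)}{-63764} = \left(-7043 + 7960\right) \left(- \frac{1}{63764}\right) = 917 \left(- \frac{1}{63764}\right) = - \frac{917}{63764}$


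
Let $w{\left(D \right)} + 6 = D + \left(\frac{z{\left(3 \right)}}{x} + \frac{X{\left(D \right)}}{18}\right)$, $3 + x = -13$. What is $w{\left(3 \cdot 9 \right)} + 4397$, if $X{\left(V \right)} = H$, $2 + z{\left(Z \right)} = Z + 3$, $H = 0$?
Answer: $\frac{17671}{4} \approx 4417.8$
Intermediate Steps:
$x = -16$ ($x = -3 - 13 = -16$)
$z{\left(Z \right)} = 1 + Z$ ($z{\left(Z \right)} = -2 + \left(Z + 3\right) = -2 + \left(3 + Z\right) = 1 + Z$)
$X{\left(V \right)} = 0$
$w{\left(D \right)} = - \frac{25}{4} + D$ ($w{\left(D \right)} = -6 + \left(D + \left(\frac{1 + 3}{-16} + \frac{0}{18}\right)\right) = -6 + \left(D + \left(4 \left(- \frac{1}{16}\right) + 0 \cdot \frac{1}{18}\right)\right) = -6 + \left(D + \left(- \frac{1}{4} + 0\right)\right) = -6 + \left(D - \frac{1}{4}\right) = -6 + \left(- \frac{1}{4} + D\right) = - \frac{25}{4} + D$)
$w{\left(3 \cdot 9 \right)} + 4397 = \left(- \frac{25}{4} + 3 \cdot 9\right) + 4397 = \left(- \frac{25}{4} + 27\right) + 4397 = \frac{83}{4} + 4397 = \frac{17671}{4}$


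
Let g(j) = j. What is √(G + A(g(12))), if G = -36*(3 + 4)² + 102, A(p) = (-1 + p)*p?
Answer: 3*I*√170 ≈ 39.115*I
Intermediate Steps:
A(p) = p*(-1 + p)
G = -1662 (G = -36*7² + 102 = -36*49 + 102 = -1764 + 102 = -1662)
√(G + A(g(12))) = √(-1662 + 12*(-1 + 12)) = √(-1662 + 12*11) = √(-1662 + 132) = √(-1530) = 3*I*√170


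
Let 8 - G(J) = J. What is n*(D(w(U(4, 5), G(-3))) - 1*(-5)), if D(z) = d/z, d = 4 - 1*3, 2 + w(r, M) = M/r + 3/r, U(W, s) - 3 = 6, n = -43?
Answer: -473/4 ≈ -118.25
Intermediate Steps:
G(J) = 8 - J
U(W, s) = 9 (U(W, s) = 3 + 6 = 9)
w(r, M) = -2 + 3/r + M/r (w(r, M) = -2 + (M/r + 3/r) = -2 + (3/r + M/r) = -2 + 3/r + M/r)
d = 1 (d = 4 - 3 = 1)
D(z) = 1/z
n*(D(w(U(4, 5), G(-3))) - 1*(-5)) = -43*(1/((3 + (8 - 1*(-3)) - 2*9)/9) - 1*(-5)) = -43*(1/((3 + (8 + 3) - 18)/9) + 5) = -43*(1/((3 + 11 - 18)/9) + 5) = -43*(1/((⅑)*(-4)) + 5) = -43*(1/(-4/9) + 5) = -43*(-9/4 + 5) = -43*11/4 = -473/4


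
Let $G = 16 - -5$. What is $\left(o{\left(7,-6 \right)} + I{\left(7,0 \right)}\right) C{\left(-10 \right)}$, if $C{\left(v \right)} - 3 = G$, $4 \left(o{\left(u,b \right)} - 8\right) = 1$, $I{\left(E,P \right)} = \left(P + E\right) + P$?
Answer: $366$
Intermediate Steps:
$I{\left(E,P \right)} = E + 2 P$ ($I{\left(E,P \right)} = \left(E + P\right) + P = E + 2 P$)
$o{\left(u,b \right)} = \frac{33}{4}$ ($o{\left(u,b \right)} = 8 + \frac{1}{4} \cdot 1 = 8 + \frac{1}{4} = \frac{33}{4}$)
$G = 21$ ($G = 16 + 5 = 21$)
$C{\left(v \right)} = 24$ ($C{\left(v \right)} = 3 + 21 = 24$)
$\left(o{\left(7,-6 \right)} + I{\left(7,0 \right)}\right) C{\left(-10 \right)} = \left(\frac{33}{4} + \left(7 + 2 \cdot 0\right)\right) 24 = \left(\frac{33}{4} + \left(7 + 0\right)\right) 24 = \left(\frac{33}{4} + 7\right) 24 = \frac{61}{4} \cdot 24 = 366$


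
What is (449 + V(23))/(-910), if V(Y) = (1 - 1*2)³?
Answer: -32/65 ≈ -0.49231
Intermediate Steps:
V(Y) = -1 (V(Y) = (1 - 2)³ = (-1)³ = -1)
(449 + V(23))/(-910) = (449 - 1)/(-910) = 448*(-1/910) = -32/65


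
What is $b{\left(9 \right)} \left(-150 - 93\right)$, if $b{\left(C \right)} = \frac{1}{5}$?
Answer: $- \frac{243}{5} \approx -48.6$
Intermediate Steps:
$b{\left(C \right)} = \frac{1}{5}$
$b{\left(9 \right)} \left(-150 - 93\right) = \frac{-150 - 93}{5} = \frac{1}{5} \left(-243\right) = - \frac{243}{5}$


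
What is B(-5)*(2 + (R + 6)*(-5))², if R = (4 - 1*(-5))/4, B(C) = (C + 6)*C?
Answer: -123245/16 ≈ -7702.8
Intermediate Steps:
B(C) = C*(6 + C) (B(C) = (6 + C)*C = C*(6 + C))
R = 9/4 (R = (4 + 5)*(¼) = 9*(¼) = 9/4 ≈ 2.2500)
B(-5)*(2 + (R + 6)*(-5))² = (-5*(6 - 5))*(2 + (9/4 + 6)*(-5))² = (-5*1)*(2 + (33/4)*(-5))² = -5*(2 - 165/4)² = -5*(-157/4)² = -5*24649/16 = -123245/16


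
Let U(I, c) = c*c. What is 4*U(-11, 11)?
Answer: 484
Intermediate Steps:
U(I, c) = c²
4*U(-11, 11) = 4*11² = 4*121 = 484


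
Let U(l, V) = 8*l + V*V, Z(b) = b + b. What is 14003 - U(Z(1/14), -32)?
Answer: 90845/7 ≈ 12978.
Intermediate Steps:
Z(b) = 2*b
U(l, V) = V² + 8*l (U(l, V) = 8*l + V² = V² + 8*l)
14003 - U(Z(1/14), -32) = 14003 - ((-32)² + 8*(2/14)) = 14003 - (1024 + 8*(2*(1/14))) = 14003 - (1024 + 8*(⅐)) = 14003 - (1024 + 8/7) = 14003 - 1*7176/7 = 14003 - 7176/7 = 90845/7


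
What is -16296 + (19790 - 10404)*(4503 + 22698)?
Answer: 255292290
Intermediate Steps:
-16296 + (19790 - 10404)*(4503 + 22698) = -16296 + 9386*27201 = -16296 + 255308586 = 255292290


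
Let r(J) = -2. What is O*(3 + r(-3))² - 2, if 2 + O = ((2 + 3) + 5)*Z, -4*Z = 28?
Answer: -74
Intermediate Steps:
Z = -7 (Z = -¼*28 = -7)
O = -72 (O = -2 + ((2 + 3) + 5)*(-7) = -2 + (5 + 5)*(-7) = -2 + 10*(-7) = -2 - 70 = -72)
O*(3 + r(-3))² - 2 = -72*(3 - 2)² - 2 = -72*1² - 2 = -72*1 - 2 = -72 - 2 = -74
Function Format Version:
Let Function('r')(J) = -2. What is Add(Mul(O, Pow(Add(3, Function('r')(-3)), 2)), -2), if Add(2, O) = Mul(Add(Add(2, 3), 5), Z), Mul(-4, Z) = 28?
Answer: -74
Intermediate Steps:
Z = -7 (Z = Mul(Rational(-1, 4), 28) = -7)
O = -72 (O = Add(-2, Mul(Add(Add(2, 3), 5), -7)) = Add(-2, Mul(Add(5, 5), -7)) = Add(-2, Mul(10, -7)) = Add(-2, -70) = -72)
Add(Mul(O, Pow(Add(3, Function('r')(-3)), 2)), -2) = Add(Mul(-72, Pow(Add(3, -2), 2)), -2) = Add(Mul(-72, Pow(1, 2)), -2) = Add(Mul(-72, 1), -2) = Add(-72, -2) = -74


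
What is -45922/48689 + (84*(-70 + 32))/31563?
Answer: -76421494/73179567 ≈ -1.0443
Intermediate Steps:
-45922/48689 + (84*(-70 + 32))/31563 = -45922*1/48689 + (84*(-38))*(1/31563) = -45922/48689 - 3192*1/31563 = -45922/48689 - 152/1503 = -76421494/73179567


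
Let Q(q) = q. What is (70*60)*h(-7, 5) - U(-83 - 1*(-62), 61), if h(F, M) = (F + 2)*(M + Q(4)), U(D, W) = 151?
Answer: -189151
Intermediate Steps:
h(F, M) = (2 + F)*(4 + M) (h(F, M) = (F + 2)*(M + 4) = (2 + F)*(4 + M))
(70*60)*h(-7, 5) - U(-83 - 1*(-62), 61) = (70*60)*(8 + 2*5 + 4*(-7) - 7*5) - 1*151 = 4200*(8 + 10 - 28 - 35) - 151 = 4200*(-45) - 151 = -189000 - 151 = -189151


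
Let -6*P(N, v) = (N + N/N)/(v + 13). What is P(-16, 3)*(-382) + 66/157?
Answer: -148879/2512 ≈ -59.267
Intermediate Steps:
P(N, v) = -(1 + N)/(6*(13 + v)) (P(N, v) = -(N + N/N)/(6*(v + 13)) = -(N + 1)/(6*(13 + v)) = -(1 + N)/(6*(13 + v)))
P(-16, 3)*(-382) + 66/157 = ((-1 - 1*(-16))/(6*(13 + 3)))*(-382) + 66/157 = ((⅙)*(-1 + 16)/16)*(-382) + 66*(1/157) = ((⅙)*(1/16)*15)*(-382) + 66/157 = (5/32)*(-382) + 66/157 = -955/16 + 66/157 = -148879/2512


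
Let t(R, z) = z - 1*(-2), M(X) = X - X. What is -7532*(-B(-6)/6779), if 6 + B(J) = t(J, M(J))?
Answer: -30128/6779 ≈ -4.4443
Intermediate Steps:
M(X) = 0
t(R, z) = 2 + z (t(R, z) = z + 2 = 2 + z)
B(J) = -4 (B(J) = -6 + (2 + 0) = -6 + 2 = -4)
-7532*(-B(-6)/6779) = -7532/((-6779/(-4))) = -7532/((-6779*(-1/4))) = -7532/6779/4 = -7532*4/6779 = -30128/6779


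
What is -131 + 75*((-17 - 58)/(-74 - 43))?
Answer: -1078/13 ≈ -82.923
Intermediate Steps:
-131 + 75*((-17 - 58)/(-74 - 43)) = -131 + 75*(-75/(-117)) = -131 + 75*(-75*(-1/117)) = -131 + 75*(25/39) = -131 + 625/13 = -1078/13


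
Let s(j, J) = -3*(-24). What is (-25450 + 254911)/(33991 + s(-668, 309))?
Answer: 229461/34063 ≈ 6.7364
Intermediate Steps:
s(j, J) = 72
(-25450 + 254911)/(33991 + s(-668, 309)) = (-25450 + 254911)/(33991 + 72) = 229461/34063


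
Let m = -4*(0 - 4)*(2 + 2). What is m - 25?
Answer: 39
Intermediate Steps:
m = 64 (m = -4*(-4)*4 = -(-16)*4 = -1*(-64) = 64)
m - 25 = 64 - 25 = 39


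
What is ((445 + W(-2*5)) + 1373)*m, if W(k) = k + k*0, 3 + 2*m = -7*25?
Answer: -160912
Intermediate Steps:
m = -89 (m = -3/2 + (-7*25)/2 = -3/2 + (½)*(-175) = -3/2 - 175/2 = -89)
W(k) = k (W(k) = k + 0 = k)
((445 + W(-2*5)) + 1373)*m = ((445 - 2*5) + 1373)*(-89) = ((445 - 10) + 1373)*(-89) = (435 + 1373)*(-89) = 1808*(-89) = -160912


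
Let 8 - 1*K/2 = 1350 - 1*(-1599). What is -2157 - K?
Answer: 3725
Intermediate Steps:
K = -5882 (K = 16 - 2*(1350 - 1*(-1599)) = 16 - 2*(1350 + 1599) = 16 - 2*2949 = 16 - 5898 = -5882)
-2157 - K = -2157 - 1*(-5882) = -2157 + 5882 = 3725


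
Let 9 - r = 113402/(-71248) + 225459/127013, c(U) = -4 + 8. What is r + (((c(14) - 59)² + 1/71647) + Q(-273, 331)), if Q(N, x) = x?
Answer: 1090812891168939431/324181977041464 ≈ 3364.8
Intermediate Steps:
c(U) = 4
r = 39892412705/4524711112 (r = 9 - (113402/(-71248) + 225459/127013) = 9 - (113402*(-1/71248) + 225459*(1/127013)) = 9 - (-56701/35624 + 225459/127013) = 9 - 1*829987303/4524711112 = 9 - 829987303/4524711112 = 39892412705/4524711112 ≈ 8.8166)
r + (((c(14) - 59)² + 1/71647) + Q(-273, 331)) = 39892412705/4524711112 + (((4 - 59)² + 1/71647) + 331) = 39892412705/4524711112 + (((-55)² + 1/71647) + 331) = 39892412705/4524711112 + ((3025 + 1/71647) + 331) = 39892412705/4524711112 + (216732176/71647 + 331) = 39892412705/4524711112 + 240447333/71647 = 1090812891168939431/324181977041464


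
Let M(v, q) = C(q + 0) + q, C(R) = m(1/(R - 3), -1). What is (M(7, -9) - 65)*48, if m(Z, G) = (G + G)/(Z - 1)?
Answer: -45024/13 ≈ -3463.4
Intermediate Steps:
m(Z, G) = 2*G/(-1 + Z) (m(Z, G) = (2*G)/(-1 + Z) = 2*G/(-1 + Z))
C(R) = -2/(-1 + 1/(-3 + R)) (C(R) = 2*(-1)/(-1 + 1/(R - 3)) = 2*(-1)/(-1 + 1/(-3 + R)) = -2/(-1 + 1/(-3 + R)))
M(v, q) = q + 2*(-3 + q)/(-4 + q) (M(v, q) = 2*(-3 + (q + 0))/(-4 + (q + 0)) + q = 2*(-3 + q)/(-4 + q) + q = q + 2*(-3 + q)/(-4 + q))
(M(7, -9) - 65)*48 = ((-6 + (-9)² - 2*(-9))/(-4 - 9) - 65)*48 = ((-6 + 81 + 18)/(-13) - 65)*48 = (-1/13*93 - 65)*48 = (-93/13 - 65)*48 = -938/13*48 = -45024/13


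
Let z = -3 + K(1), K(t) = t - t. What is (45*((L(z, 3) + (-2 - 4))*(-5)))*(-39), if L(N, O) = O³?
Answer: 184275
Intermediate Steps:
K(t) = 0
z = -3 (z = -3 + 0 = -3)
(45*((L(z, 3) + (-2 - 4))*(-5)))*(-39) = (45*((3³ + (-2 - 4))*(-5)))*(-39) = (45*((27 - 6)*(-5)))*(-39) = (45*(21*(-5)))*(-39) = (45*(-105))*(-39) = -4725*(-39) = 184275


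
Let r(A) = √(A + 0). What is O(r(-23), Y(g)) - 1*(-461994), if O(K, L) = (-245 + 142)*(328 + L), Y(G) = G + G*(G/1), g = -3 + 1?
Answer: 428004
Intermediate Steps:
g = -2
r(A) = √A
Y(G) = G + G² (Y(G) = G + G*(G*1) = G + G*G = G + G²)
O(K, L) = -33784 - 103*L (O(K, L) = -103*(328 + L) = -33784 - 103*L)
O(r(-23), Y(g)) - 1*(-461994) = (-33784 - (-206)*(1 - 2)) - 1*(-461994) = (-33784 - (-206)*(-1)) + 461994 = (-33784 - 103*2) + 461994 = (-33784 - 206) + 461994 = -33990 + 461994 = 428004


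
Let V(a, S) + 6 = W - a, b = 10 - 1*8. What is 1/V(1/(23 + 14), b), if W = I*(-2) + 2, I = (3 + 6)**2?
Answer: -37/6143 ≈ -0.0060231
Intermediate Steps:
b = 2 (b = 10 - 8 = 2)
I = 81 (I = 9**2 = 81)
W = -160 (W = 81*(-2) + 2 = -162 + 2 = -160)
V(a, S) = -166 - a (V(a, S) = -6 + (-160 - a) = -166 - a)
1/V(1/(23 + 14), b) = 1/(-166 - 1/(23 + 14)) = 1/(-166 - 1/37) = 1/(-6143/37) = -37/6143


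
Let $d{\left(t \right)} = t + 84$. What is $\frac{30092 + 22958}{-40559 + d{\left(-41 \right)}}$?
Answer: $- \frac{26525}{20258} \approx -1.3094$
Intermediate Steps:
$d{\left(t \right)} = 84 + t$
$\frac{30092 + 22958}{-40559 + d{\left(-41 \right)}} = \frac{30092 + 22958}{-40559 + \left(84 - 41\right)} = \frac{53050}{-40559 + 43} = \frac{53050}{-40516} = 53050 \left(- \frac{1}{40516}\right) = - \frac{26525}{20258}$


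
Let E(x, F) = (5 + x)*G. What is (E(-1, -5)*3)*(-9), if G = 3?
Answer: -324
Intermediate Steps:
E(x, F) = 15 + 3*x (E(x, F) = (5 + x)*3 = 15 + 3*x)
(E(-1, -5)*3)*(-9) = ((15 + 3*(-1))*3)*(-9) = ((15 - 3)*3)*(-9) = (12*3)*(-9) = 36*(-9) = -324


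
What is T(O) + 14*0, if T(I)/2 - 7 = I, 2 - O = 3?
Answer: 12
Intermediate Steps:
O = -1 (O = 2 - 1*3 = 2 - 3 = -1)
T(I) = 14 + 2*I
T(O) + 14*0 = (14 + 2*(-1)) + 14*0 = (14 - 2) + 0 = 12 + 0 = 12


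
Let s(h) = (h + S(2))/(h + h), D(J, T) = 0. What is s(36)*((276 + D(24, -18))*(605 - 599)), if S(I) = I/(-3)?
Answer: 2438/3 ≈ 812.67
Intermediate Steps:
S(I) = -I/3 (S(I) = I*(-⅓) = -I/3)
s(h) = (-⅔ + h)/(2*h) (s(h) = (h - ⅓*2)/(h + h) = (h - ⅔)/((2*h)) = (-⅔ + h)*(1/(2*h)) = (-⅔ + h)/(2*h))
s(36)*((276 + D(24, -18))*(605 - 599)) = ((⅙)*(-2 + 3*36)/36)*((276 + 0)*(605 - 599)) = ((⅙)*(1/36)*(-2 + 108))*(276*6) = ((⅙)*(1/36)*106)*1656 = (53/108)*1656 = 2438/3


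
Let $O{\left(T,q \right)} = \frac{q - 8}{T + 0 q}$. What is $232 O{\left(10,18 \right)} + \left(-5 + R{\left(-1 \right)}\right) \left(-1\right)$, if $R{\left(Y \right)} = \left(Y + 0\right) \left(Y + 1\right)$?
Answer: $237$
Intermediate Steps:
$O{\left(T,q \right)} = \frac{-8 + q}{T}$ ($O{\left(T,q \right)} = \frac{-8 + q}{T + 0} = \frac{-8 + q}{T}$)
$R{\left(Y \right)} = Y \left(1 + Y\right)$
$232 O{\left(10,18 \right)} + \left(-5 + R{\left(-1 \right)}\right) \left(-1\right) = 232 \frac{-8 + 18}{10} + \left(-5 - \left(1 - 1\right)\right) \left(-1\right) = 232 \cdot \frac{1}{10} \cdot 10 + \left(-5 - 0\right) \left(-1\right) = 232 \cdot 1 + \left(-5 + 0\right) \left(-1\right) = 232 - -5 = 232 + 5 = 237$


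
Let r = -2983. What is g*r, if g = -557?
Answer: 1661531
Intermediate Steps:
g*r = -557*(-2983) = 1661531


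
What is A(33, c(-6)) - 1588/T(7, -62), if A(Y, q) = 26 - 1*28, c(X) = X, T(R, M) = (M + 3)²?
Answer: -8550/3481 ≈ -2.4562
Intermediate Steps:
T(R, M) = (3 + M)²
A(Y, q) = -2 (A(Y, q) = 26 - 28 = -2)
A(33, c(-6)) - 1588/T(7, -62) = -2 - 1588/(3 - 62)² = -2 - 1588/((-59)²) = -2 - 1588/3481 = -8550/3481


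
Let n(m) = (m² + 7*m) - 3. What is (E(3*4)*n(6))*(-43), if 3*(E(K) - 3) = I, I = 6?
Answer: -16125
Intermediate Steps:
E(K) = 5 (E(K) = 3 + (⅓)*6 = 3 + 2 = 5)
n(m) = -3 + m² + 7*m
(E(3*4)*n(6))*(-43) = (5*(-3 + 6² + 7*6))*(-43) = (5*(-3 + 36 + 42))*(-43) = (5*75)*(-43) = 375*(-43) = -16125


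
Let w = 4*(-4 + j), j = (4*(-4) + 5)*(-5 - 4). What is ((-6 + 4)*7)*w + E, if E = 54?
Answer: -5266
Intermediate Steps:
j = 99 (j = (-16 + 5)*(-9) = -11*(-9) = 99)
w = 380 (w = 4*(-4 + 99) = 4*95 = 380)
((-6 + 4)*7)*w + E = ((-6 + 4)*7)*380 + 54 = -2*7*380 + 54 = -14*380 + 54 = -5320 + 54 = -5266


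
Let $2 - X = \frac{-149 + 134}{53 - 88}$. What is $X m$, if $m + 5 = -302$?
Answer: $- \frac{3377}{7} \approx -482.43$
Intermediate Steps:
$m = -307$ ($m = -5 - 302 = -307$)
$X = \frac{11}{7}$ ($X = 2 - \frac{-149 + 134}{53 - 88} = 2 - - \frac{15}{-35} = 2 - \left(-15\right) \left(- \frac{1}{35}\right) = 2 - \frac{3}{7} = \frac{11}{7} \approx 1.5714$)
$X m = \frac{11}{7} \left(-307\right) = - \frac{3377}{7}$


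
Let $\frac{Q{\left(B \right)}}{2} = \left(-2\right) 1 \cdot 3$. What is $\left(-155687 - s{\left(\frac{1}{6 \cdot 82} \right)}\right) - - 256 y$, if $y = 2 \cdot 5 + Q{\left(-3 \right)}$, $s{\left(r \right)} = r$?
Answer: $- \frac{76849909}{492} \approx -1.562 \cdot 10^{5}$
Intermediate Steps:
$Q{\left(B \right)} = -12$ ($Q{\left(B \right)} = 2 \left(-2\right) 1 \cdot 3 = 2 \left(\left(-2\right) 3\right) = 2 \left(-6\right) = -12$)
$y = -2$ ($y = 2 \cdot 5 - 12 = 10 - 12 = -2$)
$\left(-155687 - s{\left(\frac{1}{6 \cdot 82} \right)}\right) - - 256 y = \left(-155687 - \frac{1}{6 \cdot 82}\right) - \left(-256\right) \left(-2\right) = \left(-155687 - \frac{1}{492}\right) - 512 = - \frac{76598005}{492} - 512 = - \frac{76849909}{492}$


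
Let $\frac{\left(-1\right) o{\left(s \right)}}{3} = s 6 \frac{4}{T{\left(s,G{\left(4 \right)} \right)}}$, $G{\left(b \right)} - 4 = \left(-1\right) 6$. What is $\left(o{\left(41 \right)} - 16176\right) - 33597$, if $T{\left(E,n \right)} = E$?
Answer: $-49845$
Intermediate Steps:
$G{\left(b \right)} = -2$ ($G{\left(b \right)} = 4 - 6 = -2$)
$o{\left(s \right)} = -72$ ($o{\left(s \right)} = - 3 s 6 \frac{4}{s} = - 3 \cdot 6 s \frac{4}{s} = \left(-3\right) 24 = -72$)
$\left(o{\left(41 \right)} - 16176\right) - 33597 = \left(-72 - 16176\right) - 33597 = -16248 - 33597 = -49845$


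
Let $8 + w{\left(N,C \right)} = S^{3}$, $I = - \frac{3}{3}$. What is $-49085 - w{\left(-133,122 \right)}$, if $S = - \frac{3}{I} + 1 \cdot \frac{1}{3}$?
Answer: $- \frac{1326079}{27} \approx -49114.0$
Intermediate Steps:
$I = -1$ ($I = \left(-3\right) \frac{1}{3} = -1$)
$S = \frac{10}{3}$ ($S = - \frac{3}{-1} + 1 \cdot \frac{1}{3} = \left(-3\right) \left(-1\right) + 1 \cdot \frac{1}{3} = 3 + \frac{1}{3} = \frac{10}{3} \approx 3.3333$)
$w{\left(N,C \right)} = \frac{784}{27}$ ($w{\left(N,C \right)} = -8 + \left(\frac{10}{3}\right)^{3} = -8 + \frac{1000}{27} = \frac{784}{27}$)
$-49085 - w{\left(-133,122 \right)} = -49085 - \frac{784}{27} = - \frac{1326079}{27}$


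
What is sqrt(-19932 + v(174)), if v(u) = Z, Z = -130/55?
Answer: I*sqrt(2412058)/11 ≈ 141.19*I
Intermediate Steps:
Z = -26/11 (Z = -130*1/55 = -26/11 ≈ -2.3636)
v(u) = -26/11
sqrt(-19932 + v(174)) = sqrt(-19932 - 26/11) = sqrt(-219278/11) = I*sqrt(2412058)/11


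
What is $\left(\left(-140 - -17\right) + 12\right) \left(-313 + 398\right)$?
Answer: $-9435$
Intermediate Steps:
$\left(\left(-140 - -17\right) + 12\right) \left(-313 + 398\right) = \left(\left(-140 + 17\right) + 12\right) 85 = \left(-123 + 12\right) 85 = \left(-111\right) 85 = -9435$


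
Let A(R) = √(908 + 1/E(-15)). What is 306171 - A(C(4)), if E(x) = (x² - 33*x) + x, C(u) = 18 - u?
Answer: 306171 - √451299405/705 ≈ 3.0614e+5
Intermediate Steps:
E(x) = x² - 32*x
A(R) = √451299405/705 (A(R) = √(908 + 1/(-15*(-32 - 15))) = √(908 + 1/(-15*(-47))) = √(908 + 1/705) = √(640141/705) = √451299405/705)
306171 - A(C(4)) = 306171 - √451299405/705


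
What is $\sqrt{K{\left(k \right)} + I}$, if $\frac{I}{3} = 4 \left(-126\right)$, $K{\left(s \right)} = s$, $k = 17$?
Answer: $i \sqrt{1495} \approx 38.665 i$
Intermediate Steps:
$I = -1512$ ($I = 3 \cdot 4 \left(-126\right) = 3 \left(-504\right) = -1512$)
$\sqrt{K{\left(k \right)} + I} = \sqrt{17 - 1512} = \sqrt{-1495} = i \sqrt{1495}$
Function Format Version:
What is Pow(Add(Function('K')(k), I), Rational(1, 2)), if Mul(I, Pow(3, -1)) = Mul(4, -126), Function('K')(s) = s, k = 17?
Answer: Mul(I, Pow(1495, Rational(1, 2))) ≈ Mul(38.665, I)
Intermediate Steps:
I = -1512 (I = Mul(3, Mul(4, -126)) = Mul(3, -504) = -1512)
Pow(Add(Function('K')(k), I), Rational(1, 2)) = Pow(Add(17, -1512), Rational(1, 2)) = Pow(-1495, Rational(1, 2)) = Mul(I, Pow(1495, Rational(1, 2)))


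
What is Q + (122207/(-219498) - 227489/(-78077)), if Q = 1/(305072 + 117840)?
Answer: 8541102227895521/3623879079883776 ≈ 2.3569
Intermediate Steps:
Q = 1/422912 ≈ 2.3646e-6
Q + (122207/(-219498) - 227489/(-78077)) = 1/422912 + (122207/(-219498) - 227489/(-78077)) = 1/422912 + (122207*(-1/219498) - 227489*(-1/78077)) = 1/422912 + (-122207/219498 + 227489/78077) = 1/422912 + 40391824583/17137745346 = 8541102227895521/3623879079883776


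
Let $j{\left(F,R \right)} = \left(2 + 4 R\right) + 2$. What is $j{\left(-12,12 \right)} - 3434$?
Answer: $-3382$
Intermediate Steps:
$j{\left(F,R \right)} = 4 + 4 R$
$j{\left(-12,12 \right)} - 3434 = \left(4 + 4 \cdot 12\right) - 3434 = \left(4 + 48\right) - 3434 = 52 - 3434 = -3382$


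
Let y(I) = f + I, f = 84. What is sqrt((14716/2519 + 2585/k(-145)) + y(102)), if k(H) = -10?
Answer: I*sqrt(1691876274)/5038 ≈ 8.1644*I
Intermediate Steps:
y(I) = 84 + I
sqrt((14716/2519 + 2585/k(-145)) + y(102)) = sqrt((14716/2519 + 2585/(-10)) + (84 + 102)) = sqrt((14716*(1/2519) + 2585*(-1/10)) + 186) = sqrt((14716/2519 - 517/2) + 186) = sqrt(-1272891/5038 + 186) = sqrt(-335823/5038) = I*sqrt(1691876274)/5038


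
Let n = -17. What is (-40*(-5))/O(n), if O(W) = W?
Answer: -200/17 ≈ -11.765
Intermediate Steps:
(-40*(-5))/O(n) = -40*(-5)/(-17) = 200*(-1/17) = -200/17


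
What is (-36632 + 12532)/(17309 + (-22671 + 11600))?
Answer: -12050/3119 ≈ -3.8634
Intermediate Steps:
(-36632 + 12532)/(17309 + (-22671 + 11600)) = -24100/(17309 - 11071) = -24100/6238 = -24100*1/6238 = -12050/3119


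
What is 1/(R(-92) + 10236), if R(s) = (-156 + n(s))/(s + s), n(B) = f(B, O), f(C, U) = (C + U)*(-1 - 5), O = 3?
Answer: 92/941523 ≈ 9.7714e-5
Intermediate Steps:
f(C, U) = -6*C - 6*U (f(C, U) = (C + U)*(-6) = -6*C - 6*U)
n(B) = -18 - 6*B (n(B) = -6*B - 6*3 = -6*B - 18 = -18 - 6*B)
R(s) = (-174 - 6*s)/(2*s) (R(s) = (-156 + (-18 - 6*s))/(s + s) = (-174 - 6*s)/((2*s)) = (-174 - 6*s)*(1/(2*s)) = (-174 - 6*s)/(2*s))
1/(R(-92) + 10236) = 1/((-3 - 87/(-92)) + 10236) = 1/((-3 - 87*(-1/92)) + 10236) = 1/((-3 + 87/92) + 10236) = 1/(-189/92 + 10236) = 1/(941523/92) = 92/941523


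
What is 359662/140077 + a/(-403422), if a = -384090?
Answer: 33149623049/9418357249 ≈ 3.5197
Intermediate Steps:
359662/140077 + a/(-403422) = 359662/140077 - 384090/(-403422) = 359662*(1/140077) - 384090*(-1/403422) = 359662/140077 + 64015/67237 = 33149623049/9418357249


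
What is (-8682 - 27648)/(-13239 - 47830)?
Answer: 210/353 ≈ 0.59490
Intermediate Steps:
(-8682 - 27648)/(-13239 - 47830) = -36330/(-61069) = -36330*(-1/61069) = 210/353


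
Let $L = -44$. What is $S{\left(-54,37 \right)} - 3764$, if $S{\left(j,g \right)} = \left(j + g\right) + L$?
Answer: $-3825$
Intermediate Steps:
$S{\left(j,g \right)} = -44 + g + j$ ($S{\left(j,g \right)} = \left(j + g\right) - 44 = \left(g + j\right) - 44 = -44 + g + j$)
$S{\left(-54,37 \right)} - 3764 = \left(-44 + 37 - 54\right) - 3764 = -61 - 3764 = -3825$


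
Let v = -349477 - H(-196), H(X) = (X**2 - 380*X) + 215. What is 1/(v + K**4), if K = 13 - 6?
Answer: -1/460187 ≈ -2.1730e-6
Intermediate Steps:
H(X) = 215 + X**2 - 380*X
K = 7
v = -462588 (v = -349477 - (215 + (-196)**2 - 380*(-196)) = -349477 - (215 + 38416 + 74480) = -349477 - 1*113111 = -349477 - 113111 = -462588)
1/(v + K**4) = 1/(-462588 + 7**4) = 1/(-462588 + 2401) = 1/(-460187) = -1/460187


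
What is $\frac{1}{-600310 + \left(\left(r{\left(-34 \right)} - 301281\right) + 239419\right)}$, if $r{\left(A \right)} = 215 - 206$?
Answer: $- \frac{1}{662163} \approx -1.5102 \cdot 10^{-6}$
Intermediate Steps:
$r{\left(A \right)} = 9$ ($r{\left(A \right)} = 215 - 206 = 9$)
$\frac{1}{-600310 + \left(\left(r{\left(-34 \right)} - 301281\right) + 239419\right)} = \frac{1}{-600310 + \left(\left(9 - 301281\right) + 239419\right)} = \frac{1}{-600310 + \left(-301272 + 239419\right)} = \frac{1}{-600310 - 61853} = \frac{1}{-662163} = - \frac{1}{662163}$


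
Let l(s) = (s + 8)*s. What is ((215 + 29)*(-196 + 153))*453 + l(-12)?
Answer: -4752828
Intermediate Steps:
l(s) = s*(8 + s) (l(s) = (8 + s)*s = s*(8 + s))
((215 + 29)*(-196 + 153))*453 + l(-12) = ((215 + 29)*(-196 + 153))*453 - 12*(8 - 12) = (244*(-43))*453 - 12*(-4) = -10492*453 + 48 = -4752876 + 48 = -4752828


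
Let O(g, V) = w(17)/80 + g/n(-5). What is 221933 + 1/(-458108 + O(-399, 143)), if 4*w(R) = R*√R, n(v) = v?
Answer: 4767670966654046484899/21482478796307663 - 5440*√17/21482478796307663 ≈ 2.2193e+5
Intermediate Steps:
w(R) = R^(3/2)/4 (w(R) = (R*√R)/4 = R^(3/2)/4)
O(g, V) = -g/5 + 17*√17/320 (O(g, V) = (17^(3/2)/4)/80 + g/(-5) = ((17*√17)/4)*(1/80) + g*(-⅕) = (17*√17/4)*(1/80) - g/5 = 17*√17/320 - g/5 = -g/5 + 17*√17/320)
221933 + 1/(-458108 + O(-399, 143)) = 221933 + 1/(-458108 + (-⅕*(-399) + 17*√17/320)) = 221933 + 1/(-458108 + (399/5 + 17*√17/320)) = 221933 + 1/(-2290141/5 + 17*√17/320)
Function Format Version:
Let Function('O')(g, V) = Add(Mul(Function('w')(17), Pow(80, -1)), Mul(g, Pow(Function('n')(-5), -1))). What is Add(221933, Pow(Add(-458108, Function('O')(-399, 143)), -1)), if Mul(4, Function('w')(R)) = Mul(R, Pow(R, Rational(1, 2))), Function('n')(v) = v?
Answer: Add(Rational(4767670966654046484899, 21482478796307663), Mul(Rational(-5440, 21482478796307663), Pow(17, Rational(1, 2)))) ≈ 2.2193e+5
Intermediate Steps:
Function('w')(R) = Mul(Rational(1, 4), Pow(R, Rational(3, 2))) (Function('w')(R) = Mul(Rational(1, 4), Mul(R, Pow(R, Rational(1, 2)))) = Mul(Rational(1, 4), Pow(R, Rational(3, 2))))
Function('O')(g, V) = Add(Mul(Rational(-1, 5), g), Mul(Rational(17, 320), Pow(17, Rational(1, 2)))) (Function('O')(g, V) = Add(Mul(Mul(Rational(1, 4), Pow(17, Rational(3, 2))), Pow(80, -1)), Mul(g, Pow(-5, -1))) = Add(Mul(Mul(Rational(1, 4), Mul(17, Pow(17, Rational(1, 2)))), Rational(1, 80)), Mul(g, Rational(-1, 5))) = Add(Mul(Mul(Rational(17, 4), Pow(17, Rational(1, 2))), Rational(1, 80)), Mul(Rational(-1, 5), g)) = Add(Mul(Rational(17, 320), Pow(17, Rational(1, 2))), Mul(Rational(-1, 5), g)) = Add(Mul(Rational(-1, 5), g), Mul(Rational(17, 320), Pow(17, Rational(1, 2)))))
Add(221933, Pow(Add(-458108, Function('O')(-399, 143)), -1)) = Add(221933, Pow(Add(-458108, Add(Mul(Rational(-1, 5), -399), Mul(Rational(17, 320), Pow(17, Rational(1, 2))))), -1)) = Add(221933, Pow(Add(-458108, Add(Rational(399, 5), Mul(Rational(17, 320), Pow(17, Rational(1, 2))))), -1)) = Add(221933, Pow(Add(Rational(-2290141, 5), Mul(Rational(17, 320), Pow(17, Rational(1, 2)))), -1))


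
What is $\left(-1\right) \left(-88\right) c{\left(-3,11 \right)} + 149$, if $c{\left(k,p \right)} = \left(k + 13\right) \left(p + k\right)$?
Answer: $7189$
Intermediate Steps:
$c{\left(k,p \right)} = \left(13 + k\right) \left(k + p\right)$
$\left(-1\right) \left(-88\right) c{\left(-3,11 \right)} + 149 = \left(-1\right) \left(-88\right) \left(\left(-3\right)^{2} + 13 \left(-3\right) + 13 \cdot 11 - 33\right) + 149 = 88 \left(9 - 39 + 143 - 33\right) + 149 = 88 \cdot 80 + 149 = 7040 + 149 = 7189$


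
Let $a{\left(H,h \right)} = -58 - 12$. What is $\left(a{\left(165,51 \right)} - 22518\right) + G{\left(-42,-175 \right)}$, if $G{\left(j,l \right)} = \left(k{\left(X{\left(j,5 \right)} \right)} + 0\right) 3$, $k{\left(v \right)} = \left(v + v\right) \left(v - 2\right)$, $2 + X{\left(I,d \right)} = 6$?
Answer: $-22540$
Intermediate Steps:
$X{\left(I,d \right)} = 4$ ($X{\left(I,d \right)} = -2 + 6 = 4$)
$k{\left(v \right)} = 2 v \left(-2 + v\right)$
$a{\left(H,h \right)} = -70$
$G{\left(j,l \right)} = 48$ ($G{\left(j,l \right)} = \left(2 \cdot 4 \left(-2 + 4\right) + 0\right) 3 = \left(2 \cdot 4 \cdot 2 + 0\right) 3 = \left(16 + 0\right) 3 = 16 \cdot 3 = 48$)
$\left(a{\left(165,51 \right)} - 22518\right) + G{\left(-42,-175 \right)} = \left(-70 - 22518\right) + 48 = -22588 + 48 = -22540$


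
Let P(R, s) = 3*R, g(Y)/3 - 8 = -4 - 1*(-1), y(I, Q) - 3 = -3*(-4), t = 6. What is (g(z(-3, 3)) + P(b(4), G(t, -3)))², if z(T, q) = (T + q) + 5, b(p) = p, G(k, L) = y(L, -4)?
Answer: 729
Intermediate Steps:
y(I, Q) = 15 (y(I, Q) = 3 - 3*(-4) = 3 + 12 = 15)
G(k, L) = 15
z(T, q) = 5 + T + q
g(Y) = 15 (g(Y) = 24 + 3*(-4 - 1*(-1)) = 24 + 3*(-4 + 1) = 24 + 3*(-3) = 24 - 9 = 15)
(g(z(-3, 3)) + P(b(4), G(t, -3)))² = (15 + 3*4)² = (15 + 12)² = 27² = 729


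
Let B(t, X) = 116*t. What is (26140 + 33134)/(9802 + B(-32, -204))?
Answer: 9879/1015 ≈ 9.7330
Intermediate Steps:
(26140 + 33134)/(9802 + B(-32, -204)) = (26140 + 33134)/(9802 + 116*(-32)) = 59274/(9802 - 3712) = 59274/6090 = 59274*(1/6090) = 9879/1015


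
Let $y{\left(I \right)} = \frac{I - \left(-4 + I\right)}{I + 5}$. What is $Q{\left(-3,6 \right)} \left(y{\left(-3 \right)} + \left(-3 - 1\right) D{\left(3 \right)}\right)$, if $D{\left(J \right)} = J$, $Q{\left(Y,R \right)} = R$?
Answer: $-60$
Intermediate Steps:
$y{\left(I \right)} = \frac{4}{5 + I}$
$Q{\left(-3,6 \right)} \left(y{\left(-3 \right)} + \left(-3 - 1\right) D{\left(3 \right)}\right) = 6 \left(\frac{4}{5 - 3} + \left(-3 - 1\right) 3\right) = 6 \left(\frac{4}{2} - 12\right) = 6 \left(4 \cdot \frac{1}{2} - 12\right) = 6 \left(2 - 12\right) = 6 \left(-10\right) = -60$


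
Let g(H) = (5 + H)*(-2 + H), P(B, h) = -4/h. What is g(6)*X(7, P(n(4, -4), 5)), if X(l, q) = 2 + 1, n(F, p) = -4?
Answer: 132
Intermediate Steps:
X(l, q) = 3
g(H) = (-2 + H)*(5 + H)
g(6)*X(7, P(n(4, -4), 5)) = (-10 + 6**2 + 3*6)*3 = (-10 + 36 + 18)*3 = 44*3 = 132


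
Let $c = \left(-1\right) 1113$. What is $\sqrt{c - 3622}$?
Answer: $i \sqrt{4735} \approx 68.811 i$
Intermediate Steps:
$c = -1113$
$\sqrt{c - 3622} = \sqrt{-1113 - 3622} = \sqrt{-4735} = i \sqrt{4735}$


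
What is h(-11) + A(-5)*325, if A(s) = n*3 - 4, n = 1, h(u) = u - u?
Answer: -325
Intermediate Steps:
h(u) = 0
A(s) = -1 (A(s) = 1*3 - 4 = 3 - 4 = -1)
h(-11) + A(-5)*325 = 0 - 1*325 = 0 - 325 = -325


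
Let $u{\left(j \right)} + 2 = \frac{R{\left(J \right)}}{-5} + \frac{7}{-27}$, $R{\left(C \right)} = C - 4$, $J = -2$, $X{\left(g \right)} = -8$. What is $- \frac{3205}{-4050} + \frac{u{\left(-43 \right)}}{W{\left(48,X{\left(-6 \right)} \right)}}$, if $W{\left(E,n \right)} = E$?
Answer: $\frac{997}{1296} \approx 0.76929$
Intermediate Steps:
$R{\left(C \right)} = -4 + C$ ($R{\left(C \right)} = C - 4 = -4 + C$)
$u{\left(j \right)} = - \frac{143}{135}$ ($u{\left(j \right)} = -2 + \left(\frac{-4 - 2}{-5} + \frac{7}{-27}\right) = -2 + \left(\left(-6\right) \left(- \frac{1}{5}\right) + 7 \left(- \frac{1}{27}\right)\right) = -2 + \left(\frac{6}{5} - \frac{7}{27}\right) = -2 + \frac{127}{135} = - \frac{143}{135}$)
$- \frac{3205}{-4050} + \frac{u{\left(-43 \right)}}{W{\left(48,X{\left(-6 \right)} \right)}} = - \frac{3205}{-4050} - \frac{143}{135 \cdot 48} = \left(-3205\right) \left(- \frac{1}{4050}\right) - \frac{143}{6480} = \frac{641}{810} - \frac{143}{6480} = \frac{997}{1296}$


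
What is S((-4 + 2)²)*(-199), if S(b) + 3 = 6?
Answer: -597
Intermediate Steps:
S(b) = 3 (S(b) = -3 + 6 = 3)
S((-4 + 2)²)*(-199) = 3*(-199) = -597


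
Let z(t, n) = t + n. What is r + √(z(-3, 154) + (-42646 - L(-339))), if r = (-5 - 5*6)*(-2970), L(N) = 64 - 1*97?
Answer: 103950 + 3*I*√4718 ≈ 1.0395e+5 + 206.06*I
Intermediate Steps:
L(N) = -33 (L(N) = 64 - 97 = -33)
z(t, n) = n + t
r = 103950 (r = (-5 - 30)*(-2970) = -35*(-2970) = 103950)
r + √(z(-3, 154) + (-42646 - L(-339))) = 103950 + √((154 - 3) + (-42646 - 1*(-33))) = 103950 + √(151 + (-42646 + 33)) = 103950 + √(151 - 42613) = 103950 + √(-42462) = 103950 + 3*I*√4718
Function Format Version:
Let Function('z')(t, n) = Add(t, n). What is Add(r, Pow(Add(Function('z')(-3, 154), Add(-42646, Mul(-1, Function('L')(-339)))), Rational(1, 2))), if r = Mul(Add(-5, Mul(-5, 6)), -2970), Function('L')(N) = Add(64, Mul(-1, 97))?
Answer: Add(103950, Mul(3, I, Pow(4718, Rational(1, 2)))) ≈ Add(1.0395e+5, Mul(206.06, I))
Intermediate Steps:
Function('L')(N) = -33 (Function('L')(N) = Add(64, -97) = -33)
Function('z')(t, n) = Add(n, t)
r = 103950 (r = Mul(Add(-5, -30), -2970) = Mul(-35, -2970) = 103950)
Add(r, Pow(Add(Function('z')(-3, 154), Add(-42646, Mul(-1, Function('L')(-339)))), Rational(1, 2))) = Add(103950, Pow(Add(Add(154, -3), Add(-42646, Mul(-1, -33))), Rational(1, 2))) = Add(103950, Pow(Add(151, Add(-42646, 33)), Rational(1, 2))) = Add(103950, Pow(Add(151, -42613), Rational(1, 2))) = Add(103950, Pow(-42462, Rational(1, 2))) = Add(103950, Mul(3, I, Pow(4718, Rational(1, 2))))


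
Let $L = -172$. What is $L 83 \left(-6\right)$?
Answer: $85656$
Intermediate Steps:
$L 83 \left(-6\right) = - 172 \cdot 83 \left(-6\right) = \left(-172\right) \left(-498\right) = 85656$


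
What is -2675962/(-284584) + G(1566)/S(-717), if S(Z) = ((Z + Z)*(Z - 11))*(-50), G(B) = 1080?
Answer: 36374605922/3868385885 ≈ 9.4030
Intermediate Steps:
S(Z) = -100*Z*(-11 + Z) (S(Z) = ((2*Z)*(-11 + Z))*(-50) = (2*Z*(-11 + Z))*(-50) = -100*Z*(-11 + Z))
-2675962/(-284584) + G(1566)/S(-717) = -2675962/(-284584) + 1080/((100*(-717)*(11 - 1*(-717)))) = -2675962*(-1/284584) + 1080/((100*(-717)*(11 + 717))) = 1337981/142292 + 1080/((100*(-717)*728)) = 1337981/142292 + 1080/(-52197600) = 1337981/142292 + 1080*(-1/52197600) = 1337981/142292 - 9/434980 = 36374605922/3868385885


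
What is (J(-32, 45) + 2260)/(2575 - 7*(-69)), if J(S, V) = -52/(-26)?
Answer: 1131/1529 ≈ 0.73970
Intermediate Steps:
J(S, V) = 2 (J(S, V) = -52*(-1/26) = 2)
(J(-32, 45) + 2260)/(2575 - 7*(-69)) = (2 + 2260)/(2575 - 7*(-69)) = 2262/(2575 + 483) = 2262/3058 = 2262*(1/3058) = 1131/1529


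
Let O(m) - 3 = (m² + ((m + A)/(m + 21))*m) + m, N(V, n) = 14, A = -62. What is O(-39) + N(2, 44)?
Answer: 7681/6 ≈ 1280.2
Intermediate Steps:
O(m) = 3 + m + m² + m*(-62 + m)/(21 + m) (O(m) = 3 + ((m² + ((m - 62)/(m + 21))*m) + m) = 3 + ((m² + ((-62 + m)/(21 + m))*m) + m) = 3 + ((m² + m*(-62 + m)/(21 + m)) + m) = 3 + (m + m² + m*(-62 + m)/(21 + m)) = 3 + m + m² + m*(-62 + m)/(21 + m))
O(-39) + N(2, 44) = (63 + (-39)³ - 38*(-39) + 23*(-39)²)/(21 - 39) + 14 = (63 - 59319 + 1482 + 23*1521)/(-18) + 14 = -(63 - 59319 + 1482 + 34983)/18 + 14 = -1/18*(-22791) + 14 = 7597/6 + 14 = 7681/6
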